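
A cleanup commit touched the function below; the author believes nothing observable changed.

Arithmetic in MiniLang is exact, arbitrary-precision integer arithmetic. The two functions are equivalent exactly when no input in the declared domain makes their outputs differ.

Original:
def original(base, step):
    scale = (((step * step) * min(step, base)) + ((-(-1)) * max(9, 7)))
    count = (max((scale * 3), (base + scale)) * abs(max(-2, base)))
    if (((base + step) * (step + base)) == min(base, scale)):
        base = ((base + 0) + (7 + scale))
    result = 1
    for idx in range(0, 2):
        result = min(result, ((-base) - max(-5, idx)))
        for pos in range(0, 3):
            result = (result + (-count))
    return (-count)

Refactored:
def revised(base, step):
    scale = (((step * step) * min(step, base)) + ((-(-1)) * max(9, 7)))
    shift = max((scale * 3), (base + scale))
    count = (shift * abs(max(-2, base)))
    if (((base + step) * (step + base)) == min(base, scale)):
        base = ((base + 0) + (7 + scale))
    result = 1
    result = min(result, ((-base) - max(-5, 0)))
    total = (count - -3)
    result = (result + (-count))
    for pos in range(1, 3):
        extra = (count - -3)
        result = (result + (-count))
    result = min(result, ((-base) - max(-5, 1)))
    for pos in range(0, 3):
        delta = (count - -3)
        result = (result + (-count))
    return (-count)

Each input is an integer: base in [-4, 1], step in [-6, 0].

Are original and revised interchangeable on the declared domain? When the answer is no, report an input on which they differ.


Comparing the listings, the differences include: statement counts differ; local variable names differ; min/max/abs usage differs; constant usage differs; arithmetic usage differs.
Tracing base=1, step=-4: original: scale = -55; count = -54; (((base + step) * (step + base)) == min(base, scale)) -> false; result = 1; [idx=0]; result = -1; [pos=0]; result = 53; [pos=1]; result = 107; [pos=2]; result = 161; [idx=1]; result = -2; [pos=0]; result = 52; [pos=1]; result = 106; [pos=2]; result = 160; return 54 | revised: scale = -55; shift = -54; count = -54; (((base + step) * (step + base)) == min(base, scale)) -> false; result = 1; result = -1; total = -51; result = 53; [pos=1]; extra = -51; result = 107; [pos=2]; extra = -51; result = 161; result = -2; [pos=0]; delta = -51; result = 52; [pos=1]; delta = -51; result = 106; [pos=2]; delta = -51; result = 160; return 54 — matching result 54.
Every one of the 42 inputs gives matching results.
verdict: equivalent


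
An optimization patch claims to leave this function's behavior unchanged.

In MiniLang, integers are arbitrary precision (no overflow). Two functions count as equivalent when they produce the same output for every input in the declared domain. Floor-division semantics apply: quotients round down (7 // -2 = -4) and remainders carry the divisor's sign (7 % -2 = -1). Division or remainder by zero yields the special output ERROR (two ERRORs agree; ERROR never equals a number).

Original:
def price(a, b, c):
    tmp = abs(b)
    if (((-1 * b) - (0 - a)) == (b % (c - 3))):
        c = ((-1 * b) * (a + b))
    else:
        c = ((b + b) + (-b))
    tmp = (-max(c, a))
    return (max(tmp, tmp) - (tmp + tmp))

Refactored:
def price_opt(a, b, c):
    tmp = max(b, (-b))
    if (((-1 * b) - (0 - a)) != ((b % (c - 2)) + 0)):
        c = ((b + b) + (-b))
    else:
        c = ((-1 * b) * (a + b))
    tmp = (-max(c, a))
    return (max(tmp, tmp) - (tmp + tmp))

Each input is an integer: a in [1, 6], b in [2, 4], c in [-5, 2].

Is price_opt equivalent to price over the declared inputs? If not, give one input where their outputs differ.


These are not equivalent — on a=1, b=2, c=-1 the outputs split (2 vs 1).
price: tmp=2, then (((-1 * b) - (0 - a)) == (b % (c - 3))) is false, then c=2, then tmp=-2, then returns 2
price_opt: tmp=2, then (((-1 * b) - (0 - a)) != ((b % (c - 2)) + 0)) is false, then c=-6, then tmp=-1, then returns 1
verdict: not equivalent; witness: a=1, b=2, c=-1


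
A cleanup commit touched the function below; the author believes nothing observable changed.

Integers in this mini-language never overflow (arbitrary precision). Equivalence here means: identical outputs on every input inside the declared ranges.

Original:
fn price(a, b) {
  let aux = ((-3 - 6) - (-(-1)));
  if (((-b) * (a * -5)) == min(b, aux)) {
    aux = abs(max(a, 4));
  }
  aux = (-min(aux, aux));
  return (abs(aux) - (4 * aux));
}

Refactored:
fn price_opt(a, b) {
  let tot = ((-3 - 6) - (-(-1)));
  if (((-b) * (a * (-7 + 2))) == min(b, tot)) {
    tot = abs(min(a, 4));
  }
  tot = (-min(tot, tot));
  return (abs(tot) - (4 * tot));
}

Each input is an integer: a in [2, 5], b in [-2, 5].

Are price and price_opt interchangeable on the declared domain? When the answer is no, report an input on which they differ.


Evaluate both at a=2, b=-1.
price: aux := -10 | (((-b) * (a * -5)) == min(b, aux)): true | aux := 4 | aux := -4 | result 20
price_opt: tot := -10 | (((-b) * (a * (-7 + 2))) == min(b, tot)): true | tot := 2 | tot := -2 | result 10
20 against 10: the behavior changed.
verdict: not equivalent; witness: a=2, b=-1


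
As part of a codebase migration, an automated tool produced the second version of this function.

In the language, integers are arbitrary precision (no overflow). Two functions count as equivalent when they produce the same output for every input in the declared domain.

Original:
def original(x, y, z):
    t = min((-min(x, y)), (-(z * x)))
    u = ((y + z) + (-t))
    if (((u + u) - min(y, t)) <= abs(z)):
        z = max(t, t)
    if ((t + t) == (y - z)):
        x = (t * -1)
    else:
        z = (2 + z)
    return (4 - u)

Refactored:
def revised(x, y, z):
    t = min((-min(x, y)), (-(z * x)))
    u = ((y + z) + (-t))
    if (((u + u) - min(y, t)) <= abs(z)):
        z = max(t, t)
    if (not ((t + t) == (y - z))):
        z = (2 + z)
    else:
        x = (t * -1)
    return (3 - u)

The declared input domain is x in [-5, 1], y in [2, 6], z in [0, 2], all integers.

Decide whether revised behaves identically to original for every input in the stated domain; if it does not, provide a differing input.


At x=-5, y=2, z=0: original gives 2, revised gives 1.
verdict: not equivalent; witness: x=-5, y=2, z=0


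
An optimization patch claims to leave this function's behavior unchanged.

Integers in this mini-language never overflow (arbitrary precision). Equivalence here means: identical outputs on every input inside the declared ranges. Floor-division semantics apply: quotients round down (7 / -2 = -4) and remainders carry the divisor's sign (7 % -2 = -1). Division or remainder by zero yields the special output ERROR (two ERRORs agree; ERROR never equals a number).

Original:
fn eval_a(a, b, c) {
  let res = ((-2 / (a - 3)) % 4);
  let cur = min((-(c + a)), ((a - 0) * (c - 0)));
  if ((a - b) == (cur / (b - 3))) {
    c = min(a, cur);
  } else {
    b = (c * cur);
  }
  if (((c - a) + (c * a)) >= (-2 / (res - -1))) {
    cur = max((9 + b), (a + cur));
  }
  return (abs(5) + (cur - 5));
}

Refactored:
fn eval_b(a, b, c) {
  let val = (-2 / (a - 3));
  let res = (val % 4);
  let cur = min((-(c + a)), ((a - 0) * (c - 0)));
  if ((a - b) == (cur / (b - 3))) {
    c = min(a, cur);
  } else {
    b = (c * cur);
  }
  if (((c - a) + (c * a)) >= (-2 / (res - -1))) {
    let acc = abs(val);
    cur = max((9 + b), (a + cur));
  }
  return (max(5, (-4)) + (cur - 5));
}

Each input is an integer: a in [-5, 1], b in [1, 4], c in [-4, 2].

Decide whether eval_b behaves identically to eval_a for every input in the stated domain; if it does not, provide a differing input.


The one real change (`5` became `4`) has no effect anywhere in the declared ranges.
Spot check at a=-3, b=4, c=-4 — eval_a: res = 0; cur = 7; ((a - b) == (cur / (b - 3))) -> false; b = -28; (((c - a) + (c * a)) >= (-2 / (res - -1))) -> true; cur = 4; return 4. eval_b: val = 0; res = 0; cur = 7; ((a - b) == (cur / (b - 3))) -> false; b = -28; (((c - a) + (c * a)) >= (-2 / (res - -1))) -> true; acc = 0; cur = 4; return 4. Both give 4.
Sweeping the whole domain (196 inputs) finds no disagreement.
verdict: equivalent


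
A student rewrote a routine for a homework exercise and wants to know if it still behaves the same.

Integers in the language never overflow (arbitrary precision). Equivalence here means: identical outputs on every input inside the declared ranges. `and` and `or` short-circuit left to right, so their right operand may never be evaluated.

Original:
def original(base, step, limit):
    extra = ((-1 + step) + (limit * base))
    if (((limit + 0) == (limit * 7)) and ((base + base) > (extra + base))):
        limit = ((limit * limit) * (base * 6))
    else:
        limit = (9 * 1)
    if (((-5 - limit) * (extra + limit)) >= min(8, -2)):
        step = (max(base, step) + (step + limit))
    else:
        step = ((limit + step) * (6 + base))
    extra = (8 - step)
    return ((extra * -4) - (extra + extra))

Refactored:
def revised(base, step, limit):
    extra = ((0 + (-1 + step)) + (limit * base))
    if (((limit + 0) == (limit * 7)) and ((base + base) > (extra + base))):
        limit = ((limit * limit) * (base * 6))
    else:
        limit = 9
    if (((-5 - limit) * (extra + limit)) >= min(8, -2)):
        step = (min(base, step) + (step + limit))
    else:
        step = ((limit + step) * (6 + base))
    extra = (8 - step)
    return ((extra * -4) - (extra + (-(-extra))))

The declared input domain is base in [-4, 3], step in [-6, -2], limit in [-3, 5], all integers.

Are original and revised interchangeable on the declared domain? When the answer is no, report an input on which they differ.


These are not equivalent — on base=-4, step=-6, limit=0 the outputs split (-108 vs -120).
original: extra := -7 | (((limit + 0) == (limit * 7)) and ((base + base) > (extra + base))): true | limit := 0 | (((-5 - limit) * (extra + limit)) >= min(8, -2)): true | step := -10 | extra := 18 | result -108
revised: extra := -7 | (((limit + 0) == (limit * 7)) and ((base + base) > (extra + base))): true | limit := 0 | (((-5 - limit) * (extra + limit)) >= min(8, -2)): true | step := -12 | extra := 20 | result -120
verdict: not equivalent; witness: base=-4, step=-6, limit=0


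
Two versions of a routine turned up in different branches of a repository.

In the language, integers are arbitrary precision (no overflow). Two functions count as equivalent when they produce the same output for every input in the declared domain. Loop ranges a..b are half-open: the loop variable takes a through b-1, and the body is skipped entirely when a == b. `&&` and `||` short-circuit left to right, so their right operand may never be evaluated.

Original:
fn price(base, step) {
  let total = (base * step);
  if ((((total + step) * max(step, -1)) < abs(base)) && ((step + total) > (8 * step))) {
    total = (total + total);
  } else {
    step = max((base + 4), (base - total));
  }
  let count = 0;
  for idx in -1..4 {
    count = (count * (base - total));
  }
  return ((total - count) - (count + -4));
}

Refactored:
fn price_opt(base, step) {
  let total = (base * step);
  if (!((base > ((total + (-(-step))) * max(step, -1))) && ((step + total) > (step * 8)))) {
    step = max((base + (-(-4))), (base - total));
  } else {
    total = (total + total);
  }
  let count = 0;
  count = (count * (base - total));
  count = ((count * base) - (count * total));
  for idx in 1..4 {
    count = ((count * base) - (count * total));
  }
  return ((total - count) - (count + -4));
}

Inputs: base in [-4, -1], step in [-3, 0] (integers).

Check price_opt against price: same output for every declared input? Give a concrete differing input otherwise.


Take base=-4, step=-1.
price: total := 4 | ((((total + step) * max(step, -1)) < abs(base)) && ((step + total) > (8 * step))): true | total := 8 | count := 0 | iter idx=-1: | count := 0 | iter idx=0: | count := 0 | iter idx=1: | count := 0 | iter idx=2: | count := 0 | iter idx=3: | count := 0 | result 12
price_opt: total := 4 | (!((base > ((total + (-(-step))) * max(step, -1))) && ((step + total) > (step * 8)))): true | step := 0 | count := 0 | count := 0 | count := 0 | iter idx=1: | count := 0 | iter idx=2: | count := 0 | iter idx=3: | count := 0 | result 8
12 vs 8 — the two versions disagree here.
verdict: not equivalent; witness: base=-4, step=-1


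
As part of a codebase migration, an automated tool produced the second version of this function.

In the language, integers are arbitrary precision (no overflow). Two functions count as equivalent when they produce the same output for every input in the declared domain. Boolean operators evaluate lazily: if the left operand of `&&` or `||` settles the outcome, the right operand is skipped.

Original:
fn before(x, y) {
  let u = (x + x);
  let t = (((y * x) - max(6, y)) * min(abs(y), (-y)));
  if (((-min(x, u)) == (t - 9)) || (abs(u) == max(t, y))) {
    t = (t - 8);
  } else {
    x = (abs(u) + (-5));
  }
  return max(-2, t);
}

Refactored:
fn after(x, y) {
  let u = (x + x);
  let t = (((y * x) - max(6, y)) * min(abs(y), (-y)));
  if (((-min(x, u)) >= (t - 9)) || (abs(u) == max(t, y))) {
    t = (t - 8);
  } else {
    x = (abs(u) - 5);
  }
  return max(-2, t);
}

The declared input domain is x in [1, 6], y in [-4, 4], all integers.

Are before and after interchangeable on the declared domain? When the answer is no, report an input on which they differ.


There is a counterexample at x=1, y=0: 0 on one side, -2 on the other.
before: u=2, then t=0, then (((-min(x, u)) == (t - 9)) || (abs(u) == max(t, y))) is false, then x=-3, then returns 0
after: u=2, then t=0, then (((-min(x, u)) >= (t - 9)) || (abs(u) == max(t, y))) is true, then t=-8, then returns -2
verdict: not equivalent; witness: x=1, y=0


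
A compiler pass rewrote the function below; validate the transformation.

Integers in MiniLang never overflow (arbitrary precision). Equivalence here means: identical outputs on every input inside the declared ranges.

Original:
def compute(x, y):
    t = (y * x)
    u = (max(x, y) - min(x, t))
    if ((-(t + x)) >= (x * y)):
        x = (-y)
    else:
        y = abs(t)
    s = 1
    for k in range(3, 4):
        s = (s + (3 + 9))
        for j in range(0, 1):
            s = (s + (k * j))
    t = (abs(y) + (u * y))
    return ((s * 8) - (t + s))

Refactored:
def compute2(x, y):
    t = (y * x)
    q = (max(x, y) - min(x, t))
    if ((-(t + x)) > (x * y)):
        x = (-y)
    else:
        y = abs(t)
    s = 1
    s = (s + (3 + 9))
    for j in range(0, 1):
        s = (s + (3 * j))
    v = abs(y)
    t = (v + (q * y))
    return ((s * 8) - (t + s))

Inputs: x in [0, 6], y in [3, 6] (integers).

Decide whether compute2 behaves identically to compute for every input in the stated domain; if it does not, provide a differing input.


The rewrite breaks on x=0, y=3, where the results are 79 and 91.
compute: t becomes 0; next u becomes 3; next ((-(t + x)) >= (x * y)) evaluates to true; next x becomes -3; next s becomes 1; next at k=3:; next s becomes 13; next at j=0:; next s becomes 13; next t becomes 12; next final value 79
compute2: t becomes 0; next q becomes 3; next ((-(t + x)) > (x * y)) evaluates to false; next y becomes 0; next s becomes 1; next s becomes 13; next at j=0:; next s becomes 13; next v becomes 0; next t becomes 0; next final value 91
verdict: not equivalent; witness: x=0, y=3


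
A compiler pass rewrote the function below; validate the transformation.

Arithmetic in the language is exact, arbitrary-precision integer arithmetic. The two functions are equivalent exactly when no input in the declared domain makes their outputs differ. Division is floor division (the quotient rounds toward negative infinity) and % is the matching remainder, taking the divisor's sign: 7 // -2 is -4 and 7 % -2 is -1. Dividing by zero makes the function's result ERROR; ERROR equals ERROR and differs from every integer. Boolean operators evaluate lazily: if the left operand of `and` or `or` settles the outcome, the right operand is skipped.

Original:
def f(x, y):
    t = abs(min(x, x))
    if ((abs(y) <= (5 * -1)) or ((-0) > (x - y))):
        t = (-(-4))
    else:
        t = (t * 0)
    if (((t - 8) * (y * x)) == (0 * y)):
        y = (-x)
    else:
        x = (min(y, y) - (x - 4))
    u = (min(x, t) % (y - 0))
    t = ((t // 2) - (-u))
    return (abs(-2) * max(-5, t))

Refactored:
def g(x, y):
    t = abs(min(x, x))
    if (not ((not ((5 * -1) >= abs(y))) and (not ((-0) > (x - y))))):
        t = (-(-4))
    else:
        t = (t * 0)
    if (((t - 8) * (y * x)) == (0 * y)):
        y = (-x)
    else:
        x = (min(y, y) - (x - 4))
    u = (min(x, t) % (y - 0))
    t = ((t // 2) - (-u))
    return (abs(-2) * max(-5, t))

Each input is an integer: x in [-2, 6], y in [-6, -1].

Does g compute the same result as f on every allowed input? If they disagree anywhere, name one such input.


The two versions differ — the changes include comparison usage differs, plus boolean connective usage differs.
One worked example (x=0, y=-4) — f: t=0, then ((abs(y) <= (5 * -1)) or ((-0) > (x - y))) is false, then t=0, then (((t - 8) * (y * x)) == (0 * y)) is true, then y=0, then a zero divisor aborts: ERROR; g: t=0, then (not ((not ((5 * -1) >= abs(y))) and (not ((-0) > (x - y))))) is false, then t=0, then (((t - 8) * (y * x)) == (0 * y)) is true, then y=0, then a zero divisor aborts: ERROR; agreement on ERROR.
Every one of the 54 inputs gives matching results.
verdict: equivalent


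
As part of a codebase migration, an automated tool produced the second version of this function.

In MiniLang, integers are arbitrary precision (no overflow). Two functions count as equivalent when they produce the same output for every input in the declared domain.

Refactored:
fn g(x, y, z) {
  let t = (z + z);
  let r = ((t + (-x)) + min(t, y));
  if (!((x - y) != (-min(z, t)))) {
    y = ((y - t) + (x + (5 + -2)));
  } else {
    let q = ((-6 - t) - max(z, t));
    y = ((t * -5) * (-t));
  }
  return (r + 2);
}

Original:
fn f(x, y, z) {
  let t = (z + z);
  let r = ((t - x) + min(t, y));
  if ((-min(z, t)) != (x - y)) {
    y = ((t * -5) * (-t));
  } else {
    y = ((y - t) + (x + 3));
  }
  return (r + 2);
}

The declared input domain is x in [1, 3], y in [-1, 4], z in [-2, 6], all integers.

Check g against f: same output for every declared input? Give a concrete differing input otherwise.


Equivalent — the differences include statement counts differ, plus local variable names differ, plus boolean connective usage differs, plus constant usage differs, plus arithmetic usage differs, plus min/max/abs usage differs, yet no declared input distinguishes the two.
One worked example (x=3, y=2, z=1) — f: t := 2 | r := 1 | ((-min(z, t)) != (x - y)): true | y := 20 | result 3; g: t := 2 | r := 1 | (!((x - y) != (-min(z, t)))): false | q := -10 | y := 20 | result 3; agreement on 3.
Checked all 162 inputs in the declared domain: the outputs agree on every one.
verdict: equivalent


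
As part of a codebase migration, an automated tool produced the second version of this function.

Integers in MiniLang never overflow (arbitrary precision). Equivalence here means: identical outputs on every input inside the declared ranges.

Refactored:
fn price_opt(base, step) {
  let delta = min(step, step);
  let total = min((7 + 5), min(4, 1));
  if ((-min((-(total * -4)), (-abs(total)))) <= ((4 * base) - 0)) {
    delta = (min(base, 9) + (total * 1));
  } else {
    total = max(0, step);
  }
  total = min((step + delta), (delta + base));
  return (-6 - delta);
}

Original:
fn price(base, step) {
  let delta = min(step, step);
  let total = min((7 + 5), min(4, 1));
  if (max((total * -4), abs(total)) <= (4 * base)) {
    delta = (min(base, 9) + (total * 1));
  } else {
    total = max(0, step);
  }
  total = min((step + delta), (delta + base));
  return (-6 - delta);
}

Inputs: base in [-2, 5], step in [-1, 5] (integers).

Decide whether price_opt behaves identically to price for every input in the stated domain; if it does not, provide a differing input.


Comparing the listings, the differences include: constant usage differs, min/max/abs usage differs, arithmetic usage differs.
Spot check at base=-1, step=5 — price: delta = 5; total = 1; (max((total * -4), abs(total)) <= (4 * base)) -> false; total = 5; total = 4; return -11. price_opt: delta = 5; total = 1; ((-min((-(total * -4)), (-abs(total)))) <= ((4 * base) - 0)) -> false; total = 5; total = 4; return -11. Both give -11.
Checked all 56 inputs in the declared domain: the outputs agree on every one.
verdict: equivalent


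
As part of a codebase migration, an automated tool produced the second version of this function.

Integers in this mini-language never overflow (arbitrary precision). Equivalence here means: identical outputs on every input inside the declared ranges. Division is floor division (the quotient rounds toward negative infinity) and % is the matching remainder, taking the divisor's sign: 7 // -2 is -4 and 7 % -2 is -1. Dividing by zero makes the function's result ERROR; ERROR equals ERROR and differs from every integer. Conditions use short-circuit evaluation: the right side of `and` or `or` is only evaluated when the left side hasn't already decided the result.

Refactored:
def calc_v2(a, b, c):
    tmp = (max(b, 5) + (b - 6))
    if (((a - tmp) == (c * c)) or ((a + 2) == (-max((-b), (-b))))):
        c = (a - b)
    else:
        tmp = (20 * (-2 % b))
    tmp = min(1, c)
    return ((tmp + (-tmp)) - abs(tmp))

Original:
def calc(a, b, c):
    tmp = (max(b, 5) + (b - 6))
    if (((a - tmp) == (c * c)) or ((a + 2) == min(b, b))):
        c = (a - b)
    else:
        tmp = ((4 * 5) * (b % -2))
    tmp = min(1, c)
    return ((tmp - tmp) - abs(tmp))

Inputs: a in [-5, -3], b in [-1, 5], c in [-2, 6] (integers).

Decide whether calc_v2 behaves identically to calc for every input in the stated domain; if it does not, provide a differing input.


Take a=-5, b=0, c=-2.
calc: tmp = -1; (((a - tmp) == (c * c)) or ((a + 2) == min(b, b))) -> false; tmp = 0; tmp = -2; return -2
calc_v2: tmp = -1; (((a - tmp) == (c * c)) or ((a + 2) == (-max((-b), (-b))))) -> false; division by zero -> ERROR
-2 vs ERROR — the two versions disagree here.
verdict: not equivalent; witness: a=-5, b=0, c=-2


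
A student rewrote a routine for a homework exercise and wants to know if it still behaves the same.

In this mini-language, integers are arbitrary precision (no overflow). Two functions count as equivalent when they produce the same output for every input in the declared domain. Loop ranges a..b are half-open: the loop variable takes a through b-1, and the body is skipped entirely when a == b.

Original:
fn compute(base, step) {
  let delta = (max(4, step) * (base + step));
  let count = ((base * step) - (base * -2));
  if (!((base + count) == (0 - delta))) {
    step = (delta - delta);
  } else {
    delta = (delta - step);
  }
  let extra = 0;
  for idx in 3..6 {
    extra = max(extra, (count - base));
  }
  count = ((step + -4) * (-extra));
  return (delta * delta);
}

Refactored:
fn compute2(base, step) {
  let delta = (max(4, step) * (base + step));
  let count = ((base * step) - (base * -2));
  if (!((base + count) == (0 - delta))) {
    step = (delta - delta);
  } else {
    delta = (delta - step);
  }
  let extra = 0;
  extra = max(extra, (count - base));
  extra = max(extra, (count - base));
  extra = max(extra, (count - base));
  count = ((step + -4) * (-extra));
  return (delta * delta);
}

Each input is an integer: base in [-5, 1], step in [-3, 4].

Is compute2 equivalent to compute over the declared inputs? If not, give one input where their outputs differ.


Behavior is preserved: although arithmetic usage differs, and min/max/abs usage differs, and statement counts differ, and local variable names differ, and loop structure differs, the outputs never diverge.
Tracing base=0, step=0: compute: delta = 0; count = 0; (!((base + count) == (0 - delta))) -> false; delta = 0; extra = 0; [idx=3]; extra = 0; [idx=4]; extra = 0; [idx=5]; extra = 0; count = 0; return 0 | compute2: delta = 0; count = 0; (!((base + count) == (0 - delta))) -> false; delta = 0; extra = 0; extra = 0; extra = 0; extra = 0; count = 0; return 0 — matching result 0.
An exhaustive pass over the 56 declared inputs shows identical outputs.
verdict: equivalent


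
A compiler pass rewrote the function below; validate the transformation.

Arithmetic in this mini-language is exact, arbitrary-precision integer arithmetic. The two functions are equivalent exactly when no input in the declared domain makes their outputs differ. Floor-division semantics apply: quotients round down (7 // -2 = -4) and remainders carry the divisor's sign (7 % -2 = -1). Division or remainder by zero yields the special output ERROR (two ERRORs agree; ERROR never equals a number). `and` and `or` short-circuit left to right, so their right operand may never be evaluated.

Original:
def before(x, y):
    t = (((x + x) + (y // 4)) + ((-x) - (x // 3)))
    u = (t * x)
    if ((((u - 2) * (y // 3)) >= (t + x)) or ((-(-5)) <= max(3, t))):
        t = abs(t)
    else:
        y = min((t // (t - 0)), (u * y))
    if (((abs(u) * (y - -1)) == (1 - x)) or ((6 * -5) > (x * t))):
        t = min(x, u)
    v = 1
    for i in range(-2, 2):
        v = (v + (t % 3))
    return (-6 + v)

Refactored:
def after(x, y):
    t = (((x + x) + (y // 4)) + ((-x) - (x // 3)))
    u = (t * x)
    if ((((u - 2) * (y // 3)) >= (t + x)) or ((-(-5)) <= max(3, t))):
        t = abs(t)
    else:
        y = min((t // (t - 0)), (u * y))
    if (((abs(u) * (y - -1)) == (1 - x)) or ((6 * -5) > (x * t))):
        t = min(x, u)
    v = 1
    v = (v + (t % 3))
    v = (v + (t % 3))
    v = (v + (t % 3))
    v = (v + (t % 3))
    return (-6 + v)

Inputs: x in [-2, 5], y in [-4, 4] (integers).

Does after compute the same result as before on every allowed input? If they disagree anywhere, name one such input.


The two versions differ — the changes include constant usage differs; statement counts differ; arithmetic usage differs; loop structure differs; local variable names differ.
As a probe, take x=-1, y=0: before runs t := 0 | u := 0 | ((((u - 2) * (y // 3)) >= (t + x)) or ((-(-5)) <= max(3, t))): true | t := 0 | (((abs(u) * (y - -1)) == (1 - x)) or ((6 * -5) > (x * t))): false | v := 1 | iter i=-2: | v := 1 | iter i=-1: | v := 1 | iter i=0: | v := 1 | iter i=1: | v := 1 | result -5; after runs t := 0 | u := 0 | ((((u - 2) * (y // 3)) >= (t + x)) or ((-(-5)) <= max(3, t))): true | t := 0 | (((abs(u) * (y - -1)) == (1 - x)) or ((6 * -5) > (x * t))): false | v := 1 | v := 1 | v := 1 | v := 1 | v := 1 | result -5; both end at -5.
Every one of the 72 inputs gives matching results.
verdict: equivalent


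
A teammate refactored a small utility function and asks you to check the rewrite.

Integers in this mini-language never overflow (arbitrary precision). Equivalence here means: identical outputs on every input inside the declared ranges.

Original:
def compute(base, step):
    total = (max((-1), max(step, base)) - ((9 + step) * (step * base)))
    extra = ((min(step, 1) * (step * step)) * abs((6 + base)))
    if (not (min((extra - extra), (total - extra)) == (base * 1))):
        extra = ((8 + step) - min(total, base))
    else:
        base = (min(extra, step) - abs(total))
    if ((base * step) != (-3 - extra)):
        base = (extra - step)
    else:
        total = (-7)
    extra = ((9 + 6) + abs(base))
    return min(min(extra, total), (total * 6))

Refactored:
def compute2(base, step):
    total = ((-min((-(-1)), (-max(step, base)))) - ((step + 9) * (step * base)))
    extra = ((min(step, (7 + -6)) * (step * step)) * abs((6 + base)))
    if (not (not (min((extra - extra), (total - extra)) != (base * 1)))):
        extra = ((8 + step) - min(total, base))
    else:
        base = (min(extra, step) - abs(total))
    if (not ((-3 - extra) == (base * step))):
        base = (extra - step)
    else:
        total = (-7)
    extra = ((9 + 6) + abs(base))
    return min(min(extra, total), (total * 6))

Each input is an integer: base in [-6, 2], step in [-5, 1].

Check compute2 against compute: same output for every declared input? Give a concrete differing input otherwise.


Changes here: arithmetic usage differs; and boolean connective usage differs; and min/max/abs usage differs; and constant usage differs; the full 63-point sweep finds no disagreement.
verdict: equivalent


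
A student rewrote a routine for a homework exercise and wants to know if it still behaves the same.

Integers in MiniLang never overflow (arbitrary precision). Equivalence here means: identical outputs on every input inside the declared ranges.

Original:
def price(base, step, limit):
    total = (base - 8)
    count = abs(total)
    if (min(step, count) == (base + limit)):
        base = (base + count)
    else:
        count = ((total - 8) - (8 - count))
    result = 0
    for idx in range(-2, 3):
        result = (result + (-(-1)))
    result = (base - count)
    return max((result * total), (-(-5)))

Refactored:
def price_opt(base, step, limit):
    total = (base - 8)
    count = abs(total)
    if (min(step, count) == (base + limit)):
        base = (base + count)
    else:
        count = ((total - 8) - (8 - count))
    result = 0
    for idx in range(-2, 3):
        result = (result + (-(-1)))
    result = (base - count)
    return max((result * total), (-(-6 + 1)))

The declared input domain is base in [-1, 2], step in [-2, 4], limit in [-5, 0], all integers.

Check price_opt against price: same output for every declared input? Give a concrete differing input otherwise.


The two are interchangeable: constant usage differs; arithmetic usage differs, and every declared input agrees.
One worked example (base=-1, step=2, limit=-5) — price: total = -9; count = 9; (min(step, count) == (base + limit)) -> false; count = -16; result = 0; [idx=-2]; result = 1; [idx=-1]; result = 2; [idx=0]; result = 3; [idx=1]; result = 4; [idx=2]; result = 5; result = 15; return 5; price_opt: total = -9; count = 9; (min(step, count) == (base + limit)) -> false; count = -16; result = 0; [idx=-2]; result = 1; [idx=-1]; result = 2; [idx=0]; result = 3; [idx=1]; result = 4; [idx=2]; result = 5; result = 15; return 5; agreement on 5.
Sweeping the whole domain (168 inputs) finds no disagreement.
verdict: equivalent


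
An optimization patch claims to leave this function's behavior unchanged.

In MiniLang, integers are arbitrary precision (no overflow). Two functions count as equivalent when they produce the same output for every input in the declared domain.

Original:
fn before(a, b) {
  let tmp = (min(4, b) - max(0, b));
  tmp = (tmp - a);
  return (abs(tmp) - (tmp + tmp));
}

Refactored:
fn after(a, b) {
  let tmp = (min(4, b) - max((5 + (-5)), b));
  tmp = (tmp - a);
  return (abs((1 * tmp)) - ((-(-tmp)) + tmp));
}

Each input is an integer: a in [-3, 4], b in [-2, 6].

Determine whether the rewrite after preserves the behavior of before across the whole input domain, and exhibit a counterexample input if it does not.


Although constant usage differs, plus arithmetic usage differs, 72/72 inputs agree.
verdict: equivalent


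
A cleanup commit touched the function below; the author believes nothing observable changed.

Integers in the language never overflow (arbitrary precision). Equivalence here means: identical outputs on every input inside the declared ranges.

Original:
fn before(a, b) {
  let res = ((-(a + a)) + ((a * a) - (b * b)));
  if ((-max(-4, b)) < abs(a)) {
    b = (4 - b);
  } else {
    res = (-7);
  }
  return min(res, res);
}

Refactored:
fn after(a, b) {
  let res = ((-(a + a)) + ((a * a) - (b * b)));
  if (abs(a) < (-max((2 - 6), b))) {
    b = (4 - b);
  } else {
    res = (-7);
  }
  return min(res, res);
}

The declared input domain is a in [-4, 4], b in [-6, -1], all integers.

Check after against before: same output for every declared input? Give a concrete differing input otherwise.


Take a=-4, b=-3.
before: res := 15 | ((-max(-4, b)) < abs(a)): true | b := 7 | result 15
after: res := 15 | (abs(a) < (-max((2 - 6), b))): false | res := -7 | result -7
15 and -7 differ, so these are not the same function on this domain.
verdict: not equivalent; witness: a=-4, b=-3


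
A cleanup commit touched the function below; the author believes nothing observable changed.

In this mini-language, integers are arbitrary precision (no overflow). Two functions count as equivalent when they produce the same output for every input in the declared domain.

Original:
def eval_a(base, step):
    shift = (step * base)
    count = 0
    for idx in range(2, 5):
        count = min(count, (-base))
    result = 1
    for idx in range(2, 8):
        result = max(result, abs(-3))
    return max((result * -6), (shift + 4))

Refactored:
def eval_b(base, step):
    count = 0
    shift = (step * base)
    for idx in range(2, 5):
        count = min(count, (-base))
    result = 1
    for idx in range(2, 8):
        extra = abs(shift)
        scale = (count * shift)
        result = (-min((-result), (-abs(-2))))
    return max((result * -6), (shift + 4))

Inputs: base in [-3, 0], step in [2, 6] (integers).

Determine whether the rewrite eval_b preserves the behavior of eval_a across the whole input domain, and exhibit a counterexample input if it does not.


Not equivalent: base=-3, step=6 separates them (-14 vs -12).
eval_a: shift := -18 | count := 0 | iter idx=2: | count := 0 | iter idx=3: | count := 0 | iter idx=4: | count := 0 | result := 1 | iter idx=2: | result := 3 | iter idx=3: | result := 3 | iter idx=4: | result := 3 | iter idx=5: | result := 3 | iter idx=6: | result := 3 | iter idx=7: | result := 3 | result -14
eval_b: count := 0 | shift := -18 | iter idx=2: | count := 0 | iter idx=3: | count := 0 | iter idx=4: | count := 0 | result := 1 | iter idx=2: | extra := 18 | scale := 0 | result := 2 | iter idx=3: | extra := 18 | scale := 0 | result := 2 | iter idx=4: | extra := 18 | scale := 0 | result := 2 | iter idx=5: | extra := 18 | scale := 0 | result := 2 | iter idx=6: | extra := 18 | scale := 0 | result := 2 | iter idx=7: | extra := 18 | scale := 0 | result := 2 | result -12
verdict: not equivalent; witness: base=-3, step=6


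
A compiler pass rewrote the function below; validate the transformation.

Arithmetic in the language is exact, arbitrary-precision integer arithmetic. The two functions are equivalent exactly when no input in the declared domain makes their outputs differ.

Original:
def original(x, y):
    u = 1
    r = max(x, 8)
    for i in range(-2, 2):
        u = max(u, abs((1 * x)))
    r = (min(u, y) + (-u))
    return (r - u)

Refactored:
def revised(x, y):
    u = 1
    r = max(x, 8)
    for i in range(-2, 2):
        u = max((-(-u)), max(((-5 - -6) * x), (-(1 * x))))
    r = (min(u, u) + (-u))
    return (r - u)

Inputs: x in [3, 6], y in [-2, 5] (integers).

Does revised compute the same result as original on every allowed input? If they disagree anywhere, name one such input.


Evaluate both at x=3, y=-2.
original: u becomes 1; next r becomes 8; next at i=-2:; next u becomes 3; next at i=-1:; next u becomes 3; next at i=0:; next u becomes 3; next at i=1:; next u becomes 3; next r becomes -5; next final value -8
revised: u becomes 1; next r becomes 8; next at i=-2:; next u becomes 3; next at i=-1:; next u becomes 3; next at i=0:; next u becomes 3; next at i=1:; next u becomes 3; next r becomes 0; next final value -3
-8 against -3: the behavior changed.
verdict: not equivalent; witness: x=3, y=-2


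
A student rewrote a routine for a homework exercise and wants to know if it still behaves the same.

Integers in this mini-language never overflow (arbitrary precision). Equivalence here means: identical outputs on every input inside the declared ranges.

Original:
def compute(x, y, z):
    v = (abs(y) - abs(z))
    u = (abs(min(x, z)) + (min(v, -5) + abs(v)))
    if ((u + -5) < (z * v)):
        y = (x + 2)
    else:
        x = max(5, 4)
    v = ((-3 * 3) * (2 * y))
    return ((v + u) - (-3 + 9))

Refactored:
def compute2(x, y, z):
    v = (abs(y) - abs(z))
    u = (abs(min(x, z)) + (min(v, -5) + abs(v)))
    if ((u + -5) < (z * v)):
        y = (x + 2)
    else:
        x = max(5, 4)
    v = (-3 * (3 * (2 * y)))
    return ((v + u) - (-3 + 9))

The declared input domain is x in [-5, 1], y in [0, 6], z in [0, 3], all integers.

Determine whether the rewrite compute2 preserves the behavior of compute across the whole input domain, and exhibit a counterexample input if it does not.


This is a faithful refactor — same computation, different form, but the computed results match everywhere.
Spot check at x=-3, y=0, z=0 — compute: v = 0; u = -2; ((u + -5) < (z * v)) -> true; y = -1; v = 18; return 10. compute2: v = 0; u = -2; ((u + -5) < (z * v)) -> true; y = -1; v = 18; return 10. Both give 10.
An exhaustive pass over the 196 declared inputs shows identical outputs.
verdict: equivalent


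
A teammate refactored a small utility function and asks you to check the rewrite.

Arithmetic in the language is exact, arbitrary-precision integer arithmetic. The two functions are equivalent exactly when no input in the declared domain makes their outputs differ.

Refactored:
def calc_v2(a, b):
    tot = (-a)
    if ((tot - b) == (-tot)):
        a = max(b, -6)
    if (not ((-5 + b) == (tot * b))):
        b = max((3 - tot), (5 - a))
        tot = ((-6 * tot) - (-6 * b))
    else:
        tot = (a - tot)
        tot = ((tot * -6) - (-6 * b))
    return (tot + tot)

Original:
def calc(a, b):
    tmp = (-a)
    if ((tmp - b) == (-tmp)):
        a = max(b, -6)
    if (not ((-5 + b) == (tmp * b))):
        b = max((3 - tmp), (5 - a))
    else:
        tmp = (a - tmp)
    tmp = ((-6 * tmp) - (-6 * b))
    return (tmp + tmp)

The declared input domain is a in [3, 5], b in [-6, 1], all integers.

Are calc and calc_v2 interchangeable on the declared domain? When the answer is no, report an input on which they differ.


Equivalent — the differences include statement counts differ, and constant usage differs, and arithmetic usage differs, and local variable names differ, yet no declared input distinguishes the two.
As a probe, take a=4, b=0: calc runs tmp = -4; ((tmp - b) == (-tmp)) -> false; (not ((-5 + b) == (tmp * b))) -> true; b = 7; tmp = 66; return 132; calc_v2 runs tot = -4; ((tot - b) == (-tot)) -> false; (not ((-5 + b) == (tot * b))) -> true; b = 7; tot = 66; return 132; both end at 132.
Across all 24 domain points the two functions coincide.
verdict: equivalent


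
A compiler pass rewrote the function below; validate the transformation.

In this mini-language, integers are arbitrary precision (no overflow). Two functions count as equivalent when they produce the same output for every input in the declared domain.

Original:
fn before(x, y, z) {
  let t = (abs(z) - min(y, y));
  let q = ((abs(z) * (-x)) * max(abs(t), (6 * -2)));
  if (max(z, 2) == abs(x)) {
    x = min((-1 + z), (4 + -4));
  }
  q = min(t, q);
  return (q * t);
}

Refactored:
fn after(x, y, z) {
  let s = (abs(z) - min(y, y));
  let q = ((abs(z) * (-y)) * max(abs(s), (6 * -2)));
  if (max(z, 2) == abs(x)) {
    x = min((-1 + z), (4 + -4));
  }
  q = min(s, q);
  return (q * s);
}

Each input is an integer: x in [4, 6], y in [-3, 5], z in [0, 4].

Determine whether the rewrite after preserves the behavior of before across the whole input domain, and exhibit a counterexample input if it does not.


There is a counterexample at x=4, y=-3, z=1: -64 on one side, 16 on the other.
before: t := 4 | q := -16 | (max(z, 2) == abs(x)): false | q := -16 | result -64
after: s := 4 | q := 12 | (max(z, 2) == abs(x)): false | q := 4 | result 16
verdict: not equivalent; witness: x=4, y=-3, z=1


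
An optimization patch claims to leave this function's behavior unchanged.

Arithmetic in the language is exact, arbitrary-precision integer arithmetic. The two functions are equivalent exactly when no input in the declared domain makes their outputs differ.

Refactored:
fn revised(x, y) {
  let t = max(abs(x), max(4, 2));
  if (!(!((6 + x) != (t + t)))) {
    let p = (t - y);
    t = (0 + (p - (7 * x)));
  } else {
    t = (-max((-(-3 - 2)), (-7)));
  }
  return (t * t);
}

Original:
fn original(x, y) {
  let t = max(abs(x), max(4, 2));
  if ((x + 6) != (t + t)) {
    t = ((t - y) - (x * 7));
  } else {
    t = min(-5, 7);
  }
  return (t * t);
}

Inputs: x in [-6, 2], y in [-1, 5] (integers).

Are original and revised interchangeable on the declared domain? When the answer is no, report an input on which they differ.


Equivalent — the differences include boolean connective usage differs; and local variable names differ; and constant usage differs; and min/max/abs usage differs; and statement counts differ; and arithmetic usage differs, yet no declared input distinguishes the two.
As a probe, take x=-5, y=1: original runs t=5, then ((x + 6) != (t + t)) is true, then t=39, then returns 1521; revised runs t=5, then (!(!((6 + x) != (t + t)))) is true, then p=4, then t=39, then returns 1521; both end at 1521.
An exhaustive pass over the 63 declared inputs shows identical outputs.
verdict: equivalent
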